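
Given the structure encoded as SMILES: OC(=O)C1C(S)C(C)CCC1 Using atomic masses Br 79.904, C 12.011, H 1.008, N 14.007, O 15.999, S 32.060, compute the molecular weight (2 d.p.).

First, the molecular formula is C8H14O2S (counting implicit H from valence).
  C: 8 × 12.011 = 96.088
  H: 14 × 1.008 = 14.112
  O: 2 × 15.999 = 31.998
  S: 1 × 32.060 = 32.060
Sum: 8×12.011 + 14×1.008 + 2×15.999 + 1×32.060 = 174.258 → 174.26 g/mol.

174.26 g/mol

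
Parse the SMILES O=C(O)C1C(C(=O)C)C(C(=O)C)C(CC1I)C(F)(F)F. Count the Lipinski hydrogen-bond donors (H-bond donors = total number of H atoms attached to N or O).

1

Donors: find every N or O and count the H atoms it carries.
  atom 1 (O): bond orders sum to 2 → 0 H
  atom 3 (O): bond orders sum to 1 → 1 H
  atom 7 (O): bond orders sum to 2 → 0 H
  atom 11 (O): bond orders sum to 2 → 0 H
Lipinski HBD = 1.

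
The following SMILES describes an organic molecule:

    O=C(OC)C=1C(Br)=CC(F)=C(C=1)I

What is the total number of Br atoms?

1

Scan the SMILES for Br atoms (remember two-letter symbols like Cl and Br are single atoms).
Bromine count: 1.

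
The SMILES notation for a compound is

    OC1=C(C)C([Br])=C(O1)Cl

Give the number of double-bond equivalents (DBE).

Molecular formula: C5H4BrClO2.
DoU = (2C + 2 + N − H − X) / 2, where X is the halogen count and O/S are ignored.
    = (2·5 + 2 + 0 − 4 − 2) / 2 = 6 / 2 = 3.

3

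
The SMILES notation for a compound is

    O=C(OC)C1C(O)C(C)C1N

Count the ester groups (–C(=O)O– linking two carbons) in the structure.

The ester motif appears at heavy-atom position 2 in the SMILES.
Other groups present: 1 hydroxyl, 1 primary amine.
Ester count: 1.

1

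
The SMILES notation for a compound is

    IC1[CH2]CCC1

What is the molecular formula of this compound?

Walk through each heavy atom and fill implicit hydrogens from standard valence (C 4, N 3, O 2, S 2, halogen 1):
  atom 1: I (halogen, monovalent) → 0 H
  atom 2: C, bond orders sum to 3 (valence 4) → 1 H
  atom 3: C with explicit H count 2
  atom 4: C, bond orders sum to 2 (valence 4) → 2 H
  atom 5: C, bond orders sum to 2 (valence 4) → 2 H
  atom 6: C, bond orders sum to 2 (valence 4) → 2 H
Totals → C:5, H:9, I:1.

C5H9I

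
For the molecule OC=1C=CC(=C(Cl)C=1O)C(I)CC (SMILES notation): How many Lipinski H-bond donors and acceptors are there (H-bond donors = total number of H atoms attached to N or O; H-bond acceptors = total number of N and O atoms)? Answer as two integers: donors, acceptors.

2, 2

Donors: find every N or O and count the H atoms it carries.
  atom 1 (O): bond orders sum to 1 → 1 H
  atom 9 (O): bond orders sum to 1 → 1 H
Lipinski HBD = 2.
Acceptors: N atoms = 0, O atoms = 2 → HBA = 2.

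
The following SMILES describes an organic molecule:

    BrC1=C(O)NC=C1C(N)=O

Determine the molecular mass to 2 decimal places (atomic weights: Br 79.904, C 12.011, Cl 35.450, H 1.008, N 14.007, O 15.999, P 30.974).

First, the molecular formula is C5H5BrN2O2 (counting implicit H from valence).
  Br: 1 × 79.904 = 79.904
  C: 5 × 12.011 = 60.055
  H: 5 × 1.008 = 5.040
  N: 2 × 14.007 = 28.014
  O: 2 × 15.999 = 31.998
Sum: 1×79.904 + 5×12.011 + 5×1.008 + 2×14.007 + 2×15.999 = 205.011 → 205.01 g/mol.

205.01 g/mol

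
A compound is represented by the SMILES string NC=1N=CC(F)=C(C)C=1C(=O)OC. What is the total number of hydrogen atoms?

9

Walk through each heavy atom and fill implicit hydrogens from standard valence (C 4, N 3, O 2, S 2, halogen 1):
  atom 1: N, bond orders sum to 1 (valence 3) → 2 H
  atom 2: C, bond orders sum to 4 (valence 4) → 0 H
  atom 3: N, bond orders sum to 3 (valence 3) → 0 H
  atom 4: C, bond orders sum to 3 (valence 4) → 1 H
  atom 5: C, bond orders sum to 4 (valence 4) → 0 H
  atom 6: F (halogen, monovalent) → 0 H
  atom 7: C, bond orders sum to 4 (valence 4) → 0 H
  atom 8: C, bond orders sum to 1 (valence 4) → 3 H
  atom 9: C, bond orders sum to 4 (valence 4) → 0 H
  atom 10: C, bond orders sum to 4 (valence 4) → 0 H
  atom 11: O, bond orders sum to 2 (valence 2) → 0 H
  atom 12: O, bond orders sum to 2 (valence 2) → 0 H
  atom 13: C, bond orders sum to 1 (valence 4) → 3 H
Total hydrogens: 9.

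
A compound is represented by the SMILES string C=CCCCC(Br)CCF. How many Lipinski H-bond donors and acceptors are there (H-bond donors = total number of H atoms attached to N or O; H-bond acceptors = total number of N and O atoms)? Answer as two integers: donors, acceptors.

Donors: find every N or O and count the H atoms it carries.
  (no N or O atoms present)
Lipinski HBD = 0.
Acceptors: N atoms = 0, O atoms = 0 → HBA = 0.

0, 0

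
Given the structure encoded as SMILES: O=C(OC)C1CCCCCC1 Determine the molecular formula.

Walk through each heavy atom and fill implicit hydrogens from standard valence (C 4, N 3, O 2, S 2, halogen 1):
  atom 1: O, bond orders sum to 2 (valence 2) → 0 H
  atom 2: C, bond orders sum to 4 (valence 4) → 0 H
  atom 3: O, bond orders sum to 2 (valence 2) → 0 H
  atom 4: C, bond orders sum to 1 (valence 4) → 3 H
  atom 5: C, bond orders sum to 3 (valence 4) → 1 H
  atom 6: C, bond orders sum to 2 (valence 4) → 2 H
  atom 7: C, bond orders sum to 2 (valence 4) → 2 H
  atom 8: C, bond orders sum to 2 (valence 4) → 2 H
  atom 9: C, bond orders sum to 2 (valence 4) → 2 H
  atom 10: C, bond orders sum to 2 (valence 4) → 2 H
  atom 11: C, bond orders sum to 2 (valence 4) → 2 H
Totals → C:9, H:16, O:2.
In Hill order: C9H16O2.

C9H16O2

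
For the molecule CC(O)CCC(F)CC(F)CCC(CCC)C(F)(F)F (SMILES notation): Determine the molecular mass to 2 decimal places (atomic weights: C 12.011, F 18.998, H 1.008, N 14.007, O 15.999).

First, the molecular formula is C14H25F5O (counting implicit H from valence).
  C: 14 × 12.011 = 168.154
  F: 5 × 18.998 = 94.990
  H: 25 × 1.008 = 25.200
  O: 1 × 15.999 = 15.999
Sum: 14×12.011 + 5×18.998 + 25×1.008 + 1×15.999 = 304.343 → 304.34 g/mol.

304.34 g/mol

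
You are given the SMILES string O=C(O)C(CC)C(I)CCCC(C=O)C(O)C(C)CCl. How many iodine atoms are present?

1

Scan the SMILES for I atoms (remember two-letter symbols like Cl and Br are single atoms).
Iodine count: 1.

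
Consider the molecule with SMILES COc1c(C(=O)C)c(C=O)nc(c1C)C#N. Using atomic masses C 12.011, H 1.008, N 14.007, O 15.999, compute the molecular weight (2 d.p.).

218.21 g/mol

First, the molecular formula is C11H10N2O3 (counting implicit H from valence).
  C: 11 × 12.011 = 132.121
  H: 10 × 1.008 = 10.080
  N: 2 × 14.007 = 28.014
  O: 3 × 15.999 = 47.997
Sum: 11×12.011 + 10×1.008 + 2×14.007 + 3×15.999 = 218.212 → 218.21 g/mol.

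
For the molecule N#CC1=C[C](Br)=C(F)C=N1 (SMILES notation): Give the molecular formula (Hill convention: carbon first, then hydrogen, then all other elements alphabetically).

Walk through each heavy atom and fill implicit hydrogens from standard valence (C 4, N 3, O 2, S 2, halogen 1):
  atom 1: N, bond orders sum to 3 (valence 3) → 0 H
  atom 2: C, bond orders sum to 4 (valence 4) → 0 H
  atom 3: C, bond orders sum to 4 (valence 4) → 0 H
  atom 4: C, bond orders sum to 3 (valence 4) → 1 H
  atom 5: C with explicit H count 0
  atom 6: Br (halogen, monovalent) → 0 H
  atom 7: C, bond orders sum to 4 (valence 4) → 0 H
  atom 8: F (halogen, monovalent) → 0 H
  atom 9: C, bond orders sum to 3 (valence 4) → 1 H
  atom 10: N, bond orders sum to 3 (valence 3) → 0 H
Totals → C:6, H:2, Br:1, F:1, N:2.

C6H2BrFN2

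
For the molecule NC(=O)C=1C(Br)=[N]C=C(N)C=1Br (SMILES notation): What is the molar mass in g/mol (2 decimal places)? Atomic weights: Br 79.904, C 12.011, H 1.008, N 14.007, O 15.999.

First, the molecular formula is C6H5Br2N3O (counting implicit H from valence).
  Br: 2 × 79.904 = 159.808
  C: 6 × 12.011 = 72.066
  H: 5 × 1.008 = 5.040
  N: 3 × 14.007 = 42.021
  O: 1 × 15.999 = 15.999
Sum: 2×79.904 + 6×12.011 + 5×1.008 + 3×14.007 + 1×15.999 = 294.934 → 294.93 g/mol.

294.93 g/mol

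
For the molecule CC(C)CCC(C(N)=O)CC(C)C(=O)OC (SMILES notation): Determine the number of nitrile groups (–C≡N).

0

Scan the SMILES for the nitrile motif — none present.
Groups that are present: 1 amide, 1 ester.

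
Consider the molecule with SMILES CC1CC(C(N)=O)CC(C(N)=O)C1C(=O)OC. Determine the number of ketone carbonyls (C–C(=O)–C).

Scan the SMILES for the ketone motif — none present.
Groups that are present: 2 amide, 1 ester.

0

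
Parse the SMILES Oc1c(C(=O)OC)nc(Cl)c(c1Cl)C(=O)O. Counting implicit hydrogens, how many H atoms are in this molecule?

Walk through each heavy atom and fill implicit hydrogens from standard valence (C 4, N 3, O 2, S 2, halogen 1); for lowercase aromatic atoms, an aromatic c carries 1 H when it has two neighbours and 0 H with three, and aromatic n carries 0 H:
  atom 1: O, bond orders sum to 1 (valence 2) → 1 H
  atom 2: aromatic c, 3 neighbours → 0 H
  atom 3: aromatic c, 3 neighbours → 0 H
  atom 4: C, bond orders sum to 4 (valence 4) → 0 H
  atom 5: O, bond orders sum to 2 (valence 2) → 0 H
  atom 6: O, bond orders sum to 2 (valence 2) → 0 H
  atom 7: C, bond orders sum to 1 (valence 4) → 3 H
  atom 8: aromatic n, 2 neighbours → 0 H
  atom 9: aromatic c, 3 neighbours → 0 H
  atom 10: Cl (halogen, monovalent) → 0 H
  atom 11: aromatic c, 3 neighbours → 0 H
  atom 12: aromatic c, 3 neighbours → 0 H
  atom 13: Cl (halogen, monovalent) → 0 H
  atom 14: C, bond orders sum to 4 (valence 4) → 0 H
  atom 15: O, bond orders sum to 2 (valence 2) → 0 H
  atom 16: O, bond orders sum to 1 (valence 2) → 1 H
Total hydrogens: 5.

5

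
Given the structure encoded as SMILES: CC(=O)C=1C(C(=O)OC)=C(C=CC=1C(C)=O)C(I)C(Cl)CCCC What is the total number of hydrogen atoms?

Walk through each heavy atom and fill implicit hydrogens from standard valence (C 4, N 3, O 2, S 2, halogen 1):
  atom 1: C, bond orders sum to 1 (valence 4) → 3 H
  atom 2: C, bond orders sum to 4 (valence 4) → 0 H
  atom 3: O, bond orders sum to 2 (valence 2) → 0 H
  atom 4: C, bond orders sum to 4 (valence 4) → 0 H
  atom 5: C, bond orders sum to 4 (valence 4) → 0 H
  atom 6: C, bond orders sum to 4 (valence 4) → 0 H
  atom 7: O, bond orders sum to 2 (valence 2) → 0 H
  atom 8: O, bond orders sum to 2 (valence 2) → 0 H
  atom 9: C, bond orders sum to 1 (valence 4) → 3 H
  atom 10: C, bond orders sum to 4 (valence 4) → 0 H
  atom 11: C, bond orders sum to 3 (valence 4) → 1 H
  atom 12: C, bond orders sum to 3 (valence 4) → 1 H
  atom 13: C, bond orders sum to 4 (valence 4) → 0 H
  atom 14: C, bond orders sum to 4 (valence 4) → 0 H
  atom 15: C, bond orders sum to 1 (valence 4) → 3 H
  atom 16: O, bond orders sum to 2 (valence 2) → 0 H
  atom 17: C, bond orders sum to 3 (valence 4) → 1 H
  atom 18: I (halogen, monovalent) → 0 H
  atom 19: C, bond orders sum to 3 (valence 4) → 1 H
  atom 20: Cl (halogen, monovalent) → 0 H
  atom 21: C, bond orders sum to 2 (valence 4) → 2 H
  atom 22: C, bond orders sum to 2 (valence 4) → 2 H
  atom 23: C, bond orders sum to 2 (valence 4) → 2 H
  atom 24: C, bond orders sum to 1 (valence 4) → 3 H
Total hydrogens: 22.

22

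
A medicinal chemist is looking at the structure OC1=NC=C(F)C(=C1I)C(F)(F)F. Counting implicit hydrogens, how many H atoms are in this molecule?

2

Walk through each heavy atom and fill implicit hydrogens from standard valence (C 4, N 3, O 2, S 2, halogen 1):
  atom 1: O, bond orders sum to 1 (valence 2) → 1 H
  atom 2: C, bond orders sum to 4 (valence 4) → 0 H
  atom 3: N, bond orders sum to 3 (valence 3) → 0 H
  atom 4: C, bond orders sum to 3 (valence 4) → 1 H
  atom 5: C, bond orders sum to 4 (valence 4) → 0 H
  atom 6: F (halogen, monovalent) → 0 H
  atom 7: C, bond orders sum to 4 (valence 4) → 0 H
  atom 8: C, bond orders sum to 4 (valence 4) → 0 H
  atom 9: I (halogen, monovalent) → 0 H
  atom 10: C, bond orders sum to 4 (valence 4) → 0 H
  atom 11: F (halogen, monovalent) → 0 H
  atom 12: F (halogen, monovalent) → 0 H
  atom 13: F (halogen, monovalent) → 0 H
Total hydrogens: 2.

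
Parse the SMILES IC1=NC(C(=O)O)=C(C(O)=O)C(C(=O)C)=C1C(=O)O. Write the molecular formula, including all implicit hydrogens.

C10H6INO7

Walk through each heavy atom and fill implicit hydrogens from standard valence (C 4, N 3, O 2, S 2, halogen 1):
  atom 1: I (halogen, monovalent) → 0 H
  atom 2: C, bond orders sum to 4 (valence 4) → 0 H
  atom 3: N, bond orders sum to 3 (valence 3) → 0 H
  atom 4: C, bond orders sum to 4 (valence 4) → 0 H
  atom 5: C, bond orders sum to 4 (valence 4) → 0 H
  atom 6: O, bond orders sum to 2 (valence 2) → 0 H
  atom 7: O, bond orders sum to 1 (valence 2) → 1 H
  atom 8: C, bond orders sum to 4 (valence 4) → 0 H
  atom 9: C, bond orders sum to 4 (valence 4) → 0 H
  atom 10: O, bond orders sum to 1 (valence 2) → 1 H
  atom 11: O, bond orders sum to 2 (valence 2) → 0 H
  atom 12: C, bond orders sum to 4 (valence 4) → 0 H
  atom 13: C, bond orders sum to 4 (valence 4) → 0 H
  atom 14: O, bond orders sum to 2 (valence 2) → 0 H
  atom 15: C, bond orders sum to 1 (valence 4) → 3 H
  atom 16: C, bond orders sum to 4 (valence 4) → 0 H
  atom 17: C, bond orders sum to 4 (valence 4) → 0 H
  atom 18: O, bond orders sum to 2 (valence 2) → 0 H
  atom 19: O, bond orders sum to 1 (valence 2) → 1 H
Totals → C:10, H:6, I:1, N:1, O:7.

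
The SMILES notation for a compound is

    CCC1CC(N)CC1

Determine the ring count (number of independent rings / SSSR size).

In SMILES, each pair of matching ring-closure digits denotes one ring-closing bond; the number of such bonds equals the number of independent rings.
Ring-closure bonds here: 1.

1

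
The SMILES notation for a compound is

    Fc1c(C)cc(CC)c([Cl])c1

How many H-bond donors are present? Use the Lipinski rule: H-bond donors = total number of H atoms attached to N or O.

Donors: find every N or O and count the H atoms it carries.
  (no N or O atoms present)
Lipinski HBD = 0.

0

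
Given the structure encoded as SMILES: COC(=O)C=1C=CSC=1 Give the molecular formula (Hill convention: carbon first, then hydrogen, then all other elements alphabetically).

C6H6O2S

Walk through each heavy atom and fill implicit hydrogens from standard valence (C 4, N 3, O 2, S 2, halogen 1):
  atom 1: C, bond orders sum to 1 (valence 4) → 3 H
  atom 2: O, bond orders sum to 2 (valence 2) → 0 H
  atom 3: C, bond orders sum to 4 (valence 4) → 0 H
  atom 4: O, bond orders sum to 2 (valence 2) → 0 H
  atom 5: C, bond orders sum to 4 (valence 4) → 0 H
  atom 6: C, bond orders sum to 3 (valence 4) → 1 H
  atom 7: C, bond orders sum to 3 (valence 4) → 1 H
  atom 8: S, bond orders sum to 2 (valence 2) → 0 H
  atom 9: C, bond orders sum to 3 (valence 4) → 1 H
Totals → C:6, H:6, O:2, S:1.
In Hill order: C6H6O2S.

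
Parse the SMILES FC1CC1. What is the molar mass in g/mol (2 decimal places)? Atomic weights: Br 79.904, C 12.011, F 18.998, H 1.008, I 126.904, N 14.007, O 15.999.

60.07 g/mol

First, the molecular formula is C3H5F (counting implicit H from valence).
  C: 3 × 12.011 = 36.033
  F: 1 × 18.998 = 18.998
  H: 5 × 1.008 = 5.040
Sum: 3×12.011 + 1×18.998 + 5×1.008 = 60.071 → 60.07 g/mol.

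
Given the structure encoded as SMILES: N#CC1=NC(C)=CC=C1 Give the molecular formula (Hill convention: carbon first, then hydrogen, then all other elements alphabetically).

Walk through each heavy atom and fill implicit hydrogens from standard valence (C 4, N 3, O 2, S 2, halogen 1):
  atom 1: N, bond orders sum to 3 (valence 3) → 0 H
  atom 2: C, bond orders sum to 4 (valence 4) → 0 H
  atom 3: C, bond orders sum to 4 (valence 4) → 0 H
  atom 4: N, bond orders sum to 3 (valence 3) → 0 H
  atom 5: C, bond orders sum to 4 (valence 4) → 0 H
  atom 6: C, bond orders sum to 1 (valence 4) → 3 H
  atom 7: C, bond orders sum to 3 (valence 4) → 1 H
  atom 8: C, bond orders sum to 3 (valence 4) → 1 H
  atom 9: C, bond orders sum to 3 (valence 4) → 1 H
Totals → C:7, H:6, N:2.
In Hill order: C7H6N2.

C7H6N2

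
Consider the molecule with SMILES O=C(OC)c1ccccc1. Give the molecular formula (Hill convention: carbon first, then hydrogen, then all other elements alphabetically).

C8H8O2

Walk through each heavy atom and fill implicit hydrogens from standard valence (C 4, N 3, O 2, S 2, halogen 1); for lowercase aromatic atoms, an aromatic c carries 1 H when it has two neighbours and 0 H with three, and aromatic n carries 0 H:
  atom 1: O, bond orders sum to 2 (valence 2) → 0 H
  atom 2: C, bond orders sum to 4 (valence 4) → 0 H
  atom 3: O, bond orders sum to 2 (valence 2) → 0 H
  atom 4: C, bond orders sum to 1 (valence 4) → 3 H
  atom 5: aromatic c, 3 neighbours → 0 H
  atom 6: aromatic c, 2 neighbours → 1 H
  atom 7: aromatic c, 2 neighbours → 1 H
  atom 8: aromatic c, 2 neighbours → 1 H
  atom 9: aromatic c, 2 neighbours → 1 H
  atom 10: aromatic c, 2 neighbours → 1 H
Totals → C:8, H:8, O:2.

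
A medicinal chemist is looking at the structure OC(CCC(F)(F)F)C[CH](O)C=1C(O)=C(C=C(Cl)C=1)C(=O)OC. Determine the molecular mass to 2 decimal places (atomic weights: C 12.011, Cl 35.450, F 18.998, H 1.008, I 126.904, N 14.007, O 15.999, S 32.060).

356.72 g/mol

First, the molecular formula is C14H16ClF3O5 (counting implicit H from valence).
  C: 14 × 12.011 = 168.154
  Cl: 1 × 35.450 = 35.450
  F: 3 × 18.998 = 56.994
  H: 16 × 1.008 = 16.128
  O: 5 × 15.999 = 79.995
Sum: 14×12.011 + 1×35.450 + 3×18.998 + 16×1.008 + 5×15.999 = 356.721 → 356.72 g/mol.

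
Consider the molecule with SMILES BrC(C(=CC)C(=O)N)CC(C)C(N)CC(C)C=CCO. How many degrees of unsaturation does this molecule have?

Degree of unsaturation = (number of rings) + (number of π bonds).
Ring closures in the SMILES: 0.
π bonds: 3 double bonds (each 1 DoU) → 3 DoU from unsaturation.
Total DoU = 0 + 3 = 3.

3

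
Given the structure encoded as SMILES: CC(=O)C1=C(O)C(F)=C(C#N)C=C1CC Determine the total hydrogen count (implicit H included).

10

Walk through each heavy atom and fill implicit hydrogens from standard valence (C 4, N 3, O 2, S 2, halogen 1):
  atom 1: C, bond orders sum to 1 (valence 4) → 3 H
  atom 2: C, bond orders sum to 4 (valence 4) → 0 H
  atom 3: O, bond orders sum to 2 (valence 2) → 0 H
  atom 4: C, bond orders sum to 4 (valence 4) → 0 H
  atom 5: C, bond orders sum to 4 (valence 4) → 0 H
  atom 6: O, bond orders sum to 1 (valence 2) → 1 H
  atom 7: C, bond orders sum to 4 (valence 4) → 0 H
  atom 8: F (halogen, monovalent) → 0 H
  atom 9: C, bond orders sum to 4 (valence 4) → 0 H
  atom 10: C, bond orders sum to 4 (valence 4) → 0 H
  atom 11: N, bond orders sum to 3 (valence 3) → 0 H
  atom 12: C, bond orders sum to 3 (valence 4) → 1 H
  atom 13: C, bond orders sum to 4 (valence 4) → 0 H
  atom 14: C, bond orders sum to 2 (valence 4) → 2 H
  atom 15: C, bond orders sum to 1 (valence 4) → 3 H
Total hydrogens: 10.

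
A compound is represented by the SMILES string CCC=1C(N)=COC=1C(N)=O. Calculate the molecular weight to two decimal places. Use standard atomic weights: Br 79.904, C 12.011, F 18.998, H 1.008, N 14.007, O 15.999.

154.17 g/mol

First, the molecular formula is C7H10N2O2 (counting implicit H from valence).
  C: 7 × 12.011 = 84.077
  H: 10 × 1.008 = 10.080
  N: 2 × 14.007 = 28.014
  O: 2 × 15.999 = 31.998
Sum: 7×12.011 + 10×1.008 + 2×14.007 + 2×15.999 = 154.169 → 154.17 g/mol.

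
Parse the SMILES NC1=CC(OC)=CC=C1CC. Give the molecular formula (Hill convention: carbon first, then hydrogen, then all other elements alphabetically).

Walk through each heavy atom and fill implicit hydrogens from standard valence (C 4, N 3, O 2, S 2, halogen 1):
  atom 1: N, bond orders sum to 1 (valence 3) → 2 H
  atom 2: C, bond orders sum to 4 (valence 4) → 0 H
  atom 3: C, bond orders sum to 3 (valence 4) → 1 H
  atom 4: C, bond orders sum to 4 (valence 4) → 0 H
  atom 5: O, bond orders sum to 2 (valence 2) → 0 H
  atom 6: C, bond orders sum to 1 (valence 4) → 3 H
  atom 7: C, bond orders sum to 3 (valence 4) → 1 H
  atom 8: C, bond orders sum to 3 (valence 4) → 1 H
  atom 9: C, bond orders sum to 4 (valence 4) → 0 H
  atom 10: C, bond orders sum to 2 (valence 4) → 2 H
  atom 11: C, bond orders sum to 1 (valence 4) → 3 H
Totals → C:9, H:13, N:1, O:1.

C9H13NO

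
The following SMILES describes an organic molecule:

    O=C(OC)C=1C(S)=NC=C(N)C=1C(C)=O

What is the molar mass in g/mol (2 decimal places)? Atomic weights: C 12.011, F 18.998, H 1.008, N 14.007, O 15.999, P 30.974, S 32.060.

First, the molecular formula is C9H10N2O3S (counting implicit H from valence).
  C: 9 × 12.011 = 108.099
  H: 10 × 1.008 = 10.080
  N: 2 × 14.007 = 28.014
  O: 3 × 15.999 = 47.997
  S: 1 × 32.060 = 32.060
Sum: 9×12.011 + 10×1.008 + 2×14.007 + 3×15.999 + 1×32.060 = 226.250 → 226.25 g/mol.

226.25 g/mol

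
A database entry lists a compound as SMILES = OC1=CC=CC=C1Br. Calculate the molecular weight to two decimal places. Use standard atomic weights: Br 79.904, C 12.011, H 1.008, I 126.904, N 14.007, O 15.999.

First, the molecular formula is C6H5BrO (counting implicit H from valence).
  Br: 1 × 79.904 = 79.904
  C: 6 × 12.011 = 72.066
  H: 5 × 1.008 = 5.040
  O: 1 × 15.999 = 15.999
Sum: 1×79.904 + 6×12.011 + 5×1.008 + 1×15.999 = 173.009 → 173.01 g/mol.

173.01 g/mol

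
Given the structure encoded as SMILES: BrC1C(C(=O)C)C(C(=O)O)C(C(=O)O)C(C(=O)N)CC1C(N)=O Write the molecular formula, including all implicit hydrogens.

C13H17BrN2O7

Walk through each heavy atom and fill implicit hydrogens from standard valence (C 4, N 3, O 2, S 2, halogen 1):
  atom 1: Br (halogen, monovalent) → 0 H
  atom 2: C, bond orders sum to 3 (valence 4) → 1 H
  atom 3: C, bond orders sum to 3 (valence 4) → 1 H
  atom 4: C, bond orders sum to 4 (valence 4) → 0 H
  atom 5: O, bond orders sum to 2 (valence 2) → 0 H
  atom 6: C, bond orders sum to 1 (valence 4) → 3 H
  atom 7: C, bond orders sum to 3 (valence 4) → 1 H
  atom 8: C, bond orders sum to 4 (valence 4) → 0 H
  atom 9: O, bond orders sum to 2 (valence 2) → 0 H
  atom 10: O, bond orders sum to 1 (valence 2) → 1 H
  atom 11: C, bond orders sum to 3 (valence 4) → 1 H
  atom 12: C, bond orders sum to 4 (valence 4) → 0 H
  atom 13: O, bond orders sum to 2 (valence 2) → 0 H
  atom 14: O, bond orders sum to 1 (valence 2) → 1 H
  atom 15: C, bond orders sum to 3 (valence 4) → 1 H
  atom 16: C, bond orders sum to 4 (valence 4) → 0 H
  atom 17: O, bond orders sum to 2 (valence 2) → 0 H
  atom 18: N, bond orders sum to 1 (valence 3) → 2 H
  atom 19: C, bond orders sum to 2 (valence 4) → 2 H
  atom 20: C, bond orders sum to 3 (valence 4) → 1 H
  atom 21: C, bond orders sum to 4 (valence 4) → 0 H
  atom 22: N, bond orders sum to 1 (valence 3) → 2 H
  atom 23: O, bond orders sum to 2 (valence 2) → 0 H
Totals → C:13, H:17, Br:1, N:2, O:7.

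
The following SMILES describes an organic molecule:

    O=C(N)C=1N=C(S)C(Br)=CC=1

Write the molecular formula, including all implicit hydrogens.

C6H5BrN2OS

Walk through each heavy atom and fill implicit hydrogens from standard valence (C 4, N 3, O 2, S 2, halogen 1):
  atom 1: O, bond orders sum to 2 (valence 2) → 0 H
  atom 2: C, bond orders sum to 4 (valence 4) → 0 H
  atom 3: N, bond orders sum to 1 (valence 3) → 2 H
  atom 4: C, bond orders sum to 4 (valence 4) → 0 H
  atom 5: N, bond orders sum to 3 (valence 3) → 0 H
  atom 6: C, bond orders sum to 4 (valence 4) → 0 H
  atom 7: S, bond orders sum to 1 (valence 2) → 1 H
  atom 8: C, bond orders sum to 4 (valence 4) → 0 H
  atom 9: Br (halogen, monovalent) → 0 H
  atom 10: C, bond orders sum to 3 (valence 4) → 1 H
  atom 11: C, bond orders sum to 3 (valence 4) → 1 H
Totals → C:6, H:5, Br:1, N:2, O:1, S:1.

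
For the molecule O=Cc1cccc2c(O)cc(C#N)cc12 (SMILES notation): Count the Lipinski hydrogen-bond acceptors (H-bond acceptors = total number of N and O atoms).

3

N atoms: 1; O atoms: 2.
Lipinski HBA = 1 + 2 = 3.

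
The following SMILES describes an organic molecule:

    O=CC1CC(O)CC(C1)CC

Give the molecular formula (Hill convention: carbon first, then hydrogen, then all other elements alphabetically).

C9H16O2

Walk through each heavy atom and fill implicit hydrogens from standard valence (C 4, N 3, O 2, S 2, halogen 1):
  atom 1: O, bond orders sum to 2 (valence 2) → 0 H
  atom 2: C, bond orders sum to 3 (valence 4) → 1 H
  atom 3: C, bond orders sum to 3 (valence 4) → 1 H
  atom 4: C, bond orders sum to 2 (valence 4) → 2 H
  atom 5: C, bond orders sum to 3 (valence 4) → 1 H
  atom 6: O, bond orders sum to 1 (valence 2) → 1 H
  atom 7: C, bond orders sum to 2 (valence 4) → 2 H
  atom 8: C, bond orders sum to 3 (valence 4) → 1 H
  atom 9: C, bond orders sum to 2 (valence 4) → 2 H
  atom 10: C, bond orders sum to 2 (valence 4) → 2 H
  atom 11: C, bond orders sum to 1 (valence 4) → 3 H
Totals → C:9, H:16, O:2.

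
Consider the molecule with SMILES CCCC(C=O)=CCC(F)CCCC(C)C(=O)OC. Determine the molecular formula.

C15H25FO3

Walk through each heavy atom and fill implicit hydrogens from standard valence (C 4, N 3, O 2, S 2, halogen 1):
  atom 1: C, bond orders sum to 1 (valence 4) → 3 H
  atom 2: C, bond orders sum to 2 (valence 4) → 2 H
  atom 3: C, bond orders sum to 2 (valence 4) → 2 H
  atom 4: C, bond orders sum to 4 (valence 4) → 0 H
  atom 5: C, bond orders sum to 3 (valence 4) → 1 H
  atom 6: O, bond orders sum to 2 (valence 2) → 0 H
  atom 7: C, bond orders sum to 3 (valence 4) → 1 H
  atom 8: C, bond orders sum to 2 (valence 4) → 2 H
  atom 9: C, bond orders sum to 3 (valence 4) → 1 H
  atom 10: F (halogen, monovalent) → 0 H
  atom 11: C, bond orders sum to 2 (valence 4) → 2 H
  atom 12: C, bond orders sum to 2 (valence 4) → 2 H
  atom 13: C, bond orders sum to 2 (valence 4) → 2 H
  atom 14: C, bond orders sum to 3 (valence 4) → 1 H
  atom 15: C, bond orders sum to 1 (valence 4) → 3 H
  atom 16: C, bond orders sum to 4 (valence 4) → 0 H
  atom 17: O, bond orders sum to 2 (valence 2) → 0 H
  atom 18: O, bond orders sum to 2 (valence 2) → 0 H
  atom 19: C, bond orders sum to 1 (valence 4) → 3 H
Totals → C:15, H:25, F:1, O:3.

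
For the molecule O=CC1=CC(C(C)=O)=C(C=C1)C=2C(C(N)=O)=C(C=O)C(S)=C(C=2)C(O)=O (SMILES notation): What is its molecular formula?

Walk through each heavy atom and fill implicit hydrogens from standard valence (C 4, N 3, O 2, S 2, halogen 1):
  atom 1: O, bond orders sum to 2 (valence 2) → 0 H
  atom 2: C, bond orders sum to 3 (valence 4) → 1 H
  atom 3: C, bond orders sum to 4 (valence 4) → 0 H
  atom 4: C, bond orders sum to 3 (valence 4) → 1 H
  atom 5: C, bond orders sum to 4 (valence 4) → 0 H
  atom 6: C, bond orders sum to 4 (valence 4) → 0 H
  atom 7: C, bond orders sum to 1 (valence 4) → 3 H
  atom 8: O, bond orders sum to 2 (valence 2) → 0 H
  atom 9: C, bond orders sum to 4 (valence 4) → 0 H
  atom 10: C, bond orders sum to 3 (valence 4) → 1 H
  atom 11: C, bond orders sum to 3 (valence 4) → 1 H
  atom 12: C, bond orders sum to 4 (valence 4) → 0 H
  atom 13: C, bond orders sum to 4 (valence 4) → 0 H
  atom 14: C, bond orders sum to 4 (valence 4) → 0 H
  atom 15: N, bond orders sum to 1 (valence 3) → 2 H
  atom 16: O, bond orders sum to 2 (valence 2) → 0 H
  atom 17: C, bond orders sum to 4 (valence 4) → 0 H
  atom 18: C, bond orders sum to 3 (valence 4) → 1 H
  atom 19: O, bond orders sum to 2 (valence 2) → 0 H
  atom 20: C, bond orders sum to 4 (valence 4) → 0 H
  atom 21: S, bond orders sum to 1 (valence 2) → 1 H
  atom 22: C, bond orders sum to 4 (valence 4) → 0 H
  atom 23: C, bond orders sum to 3 (valence 4) → 1 H
  atom 24: C, bond orders sum to 4 (valence 4) → 0 H
  atom 25: O, bond orders sum to 1 (valence 2) → 1 H
  atom 26: O, bond orders sum to 2 (valence 2) → 0 H
Totals → C:18, H:13, N:1, O:6, S:1.

C18H13NO6S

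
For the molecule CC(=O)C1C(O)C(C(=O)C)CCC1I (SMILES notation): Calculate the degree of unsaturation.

3

Molecular formula: C10H15IO3.
DoU = (2C + 2 + N − H − X) / 2, where X is the halogen count and O/S are ignored.
    = (2·10 + 2 + 0 − 15 − 1) / 2 = 6 / 2 = 3.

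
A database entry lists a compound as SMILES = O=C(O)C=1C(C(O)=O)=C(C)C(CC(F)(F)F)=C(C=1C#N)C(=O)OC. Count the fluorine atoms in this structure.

3

Scan the SMILES for F atoms (remember two-letter symbols like Cl and Br are single atoms).
Fluorine count: 3.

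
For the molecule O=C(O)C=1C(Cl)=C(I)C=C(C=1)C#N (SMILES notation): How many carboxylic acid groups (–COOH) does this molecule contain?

1

The carboxylic acid motif appears at heavy-atom position 2 in the SMILES.
Other groups present: 1 nitrile.
Carboxylic acid count: 1.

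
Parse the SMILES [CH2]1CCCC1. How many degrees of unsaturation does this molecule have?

Degree of unsaturation = (number of rings) + (number of π bonds).
Ring closures in the SMILES: 1.
π bonds: none → 0 DoU from unsaturation.
Total DoU = 1 + 0 = 1.

1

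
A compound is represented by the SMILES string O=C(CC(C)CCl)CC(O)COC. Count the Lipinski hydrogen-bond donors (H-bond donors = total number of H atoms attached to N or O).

1

Donors: find every N or O and count the H atoms it carries.
  atom 1 (O): bond orders sum to 2 → 0 H
  atom 10 (O): bond orders sum to 1 → 1 H
  atom 12 (O): bond orders sum to 2 → 0 H
Lipinski HBD = 1.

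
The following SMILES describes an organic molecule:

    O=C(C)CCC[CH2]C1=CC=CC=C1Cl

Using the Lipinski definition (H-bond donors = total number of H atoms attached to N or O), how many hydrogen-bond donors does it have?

0

Donors: find every N or O and count the H atoms it carries.
  atom 1 (O): bond orders sum to 2 → 0 H
Lipinski HBD = 0.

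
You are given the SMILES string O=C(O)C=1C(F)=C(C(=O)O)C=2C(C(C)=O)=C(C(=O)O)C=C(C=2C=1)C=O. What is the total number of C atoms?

16

Count every carbon token in the SMILES (each C, including those in ring-closure positions and inside branches).
Carbon count: 16.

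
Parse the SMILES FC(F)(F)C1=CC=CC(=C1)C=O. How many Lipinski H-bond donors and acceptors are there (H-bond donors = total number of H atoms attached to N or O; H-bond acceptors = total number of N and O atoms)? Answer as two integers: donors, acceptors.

0, 1

Donors: find every N or O and count the H atoms it carries.
  atom 12 (O): bond orders sum to 2 → 0 H
Lipinski HBD = 0.
Acceptors: N atoms = 0, O atoms = 1 → HBA = 1.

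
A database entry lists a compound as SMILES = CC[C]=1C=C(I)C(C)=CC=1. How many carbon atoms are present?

9

Count every carbon token in the SMILES (each C, including those in ring-closure positions and inside branches).
Carbon count: 9.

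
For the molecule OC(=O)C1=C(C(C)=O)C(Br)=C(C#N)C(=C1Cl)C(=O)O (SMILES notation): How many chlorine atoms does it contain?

1

Scan the SMILES for Cl atoms (remember two-letter symbols like Cl and Br are single atoms).
Chlorine count: 1.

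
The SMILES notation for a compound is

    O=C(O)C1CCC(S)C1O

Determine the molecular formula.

Walk through each heavy atom and fill implicit hydrogens from standard valence (C 4, N 3, O 2, S 2, halogen 1):
  atom 1: O, bond orders sum to 2 (valence 2) → 0 H
  atom 2: C, bond orders sum to 4 (valence 4) → 0 H
  atom 3: O, bond orders sum to 1 (valence 2) → 1 H
  atom 4: C, bond orders sum to 3 (valence 4) → 1 H
  atom 5: C, bond orders sum to 2 (valence 4) → 2 H
  atom 6: C, bond orders sum to 2 (valence 4) → 2 H
  atom 7: C, bond orders sum to 3 (valence 4) → 1 H
  atom 8: S, bond orders sum to 1 (valence 2) → 1 H
  atom 9: C, bond orders sum to 3 (valence 4) → 1 H
  atom 10: O, bond orders sum to 1 (valence 2) → 1 H
Totals → C:6, H:10, O:3, S:1.

C6H10O3S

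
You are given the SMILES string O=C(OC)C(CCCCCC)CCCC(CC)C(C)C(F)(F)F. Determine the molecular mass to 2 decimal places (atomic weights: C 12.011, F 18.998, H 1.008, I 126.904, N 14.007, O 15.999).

338.45 g/mol

First, the molecular formula is C18H33F3O2 (counting implicit H from valence).
  C: 18 × 12.011 = 216.198
  F: 3 × 18.998 = 56.994
  H: 33 × 1.008 = 33.264
  O: 2 × 15.999 = 31.998
Sum: 18×12.011 + 3×18.998 + 33×1.008 + 2×15.999 = 338.454 → 338.45 g/mol.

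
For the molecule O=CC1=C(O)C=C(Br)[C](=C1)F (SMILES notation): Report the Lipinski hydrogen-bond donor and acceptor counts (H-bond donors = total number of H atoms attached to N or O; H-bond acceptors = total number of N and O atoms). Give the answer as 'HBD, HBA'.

1, 2

Donors: find every N or O and count the H atoms it carries.
  atom 1 (O): bond orders sum to 2 → 0 H
  atom 5 (O): bond orders sum to 1 → 1 H
Lipinski HBD = 1.
Acceptors: N atoms = 0, O atoms = 2 → HBA = 2.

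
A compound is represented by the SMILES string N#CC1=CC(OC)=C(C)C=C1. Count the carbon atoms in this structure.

Count every carbon token in the SMILES (each C, including those in ring-closure positions and inside branches).
Carbon count: 9.

9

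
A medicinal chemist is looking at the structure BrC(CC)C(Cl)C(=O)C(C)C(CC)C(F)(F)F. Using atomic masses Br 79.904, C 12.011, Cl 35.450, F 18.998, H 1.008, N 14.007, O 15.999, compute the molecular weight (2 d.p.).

337.60 g/mol

First, the molecular formula is C11H17BrClF3O (counting implicit H from valence).
  Br: 1 × 79.904 = 79.904
  C: 11 × 12.011 = 132.121
  Cl: 1 × 35.450 = 35.450
  F: 3 × 18.998 = 56.994
  H: 17 × 1.008 = 17.136
  O: 1 × 15.999 = 15.999
Sum: 1×79.904 + 11×12.011 + 1×35.450 + 3×18.998 + 17×1.008 + 1×15.999 = 337.604 → 337.60 g/mol.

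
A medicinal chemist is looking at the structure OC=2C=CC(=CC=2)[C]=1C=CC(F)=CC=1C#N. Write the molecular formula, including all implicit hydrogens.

Walk through each heavy atom and fill implicit hydrogens from standard valence (C 4, N 3, O 2, S 2, halogen 1):
  atom 1: O, bond orders sum to 1 (valence 2) → 1 H
  atom 2: C, bond orders sum to 4 (valence 4) → 0 H
  atom 3: C, bond orders sum to 3 (valence 4) → 1 H
  atom 4: C, bond orders sum to 3 (valence 4) → 1 H
  atom 5: C, bond orders sum to 4 (valence 4) → 0 H
  atom 6: C, bond orders sum to 3 (valence 4) → 1 H
  atom 7: C, bond orders sum to 3 (valence 4) → 1 H
  atom 8: C with explicit H count 0
  atom 9: C, bond orders sum to 3 (valence 4) → 1 H
  atom 10: C, bond orders sum to 3 (valence 4) → 1 H
  atom 11: C, bond orders sum to 4 (valence 4) → 0 H
  atom 12: F (halogen, monovalent) → 0 H
  atom 13: C, bond orders sum to 3 (valence 4) → 1 H
  atom 14: C, bond orders sum to 4 (valence 4) → 0 H
  atom 15: C, bond orders sum to 4 (valence 4) → 0 H
  atom 16: N, bond orders sum to 3 (valence 3) → 0 H
Totals → C:13, H:8, F:1, N:1, O:1.

C13H8FNO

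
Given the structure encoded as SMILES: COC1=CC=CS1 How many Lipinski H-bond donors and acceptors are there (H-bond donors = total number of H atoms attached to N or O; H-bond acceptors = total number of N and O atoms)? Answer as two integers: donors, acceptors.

0, 1

Donors: find every N or O and count the H atoms it carries.
  atom 2 (O): bond orders sum to 2 → 0 H
Lipinski HBD = 0.
Acceptors: N atoms = 0, O atoms = 1 → HBA = 1.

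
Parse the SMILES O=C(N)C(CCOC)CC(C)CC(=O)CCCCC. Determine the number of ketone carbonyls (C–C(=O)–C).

1

The ketone motif appears at heavy-atom position 13 in the SMILES.
Other groups present: 1 amide, 1 ether.
Ketone count: 1.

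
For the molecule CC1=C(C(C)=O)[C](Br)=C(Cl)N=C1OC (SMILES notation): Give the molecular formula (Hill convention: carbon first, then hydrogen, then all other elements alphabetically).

C9H9BrClNO2

Walk through each heavy atom and fill implicit hydrogens from standard valence (C 4, N 3, O 2, S 2, halogen 1):
  atom 1: C, bond orders sum to 1 (valence 4) → 3 H
  atom 2: C, bond orders sum to 4 (valence 4) → 0 H
  atom 3: C, bond orders sum to 4 (valence 4) → 0 H
  atom 4: C, bond orders sum to 4 (valence 4) → 0 H
  atom 5: C, bond orders sum to 1 (valence 4) → 3 H
  atom 6: O, bond orders sum to 2 (valence 2) → 0 H
  atom 7: C with explicit H count 0
  atom 8: Br (halogen, monovalent) → 0 H
  atom 9: C, bond orders sum to 4 (valence 4) → 0 H
  atom 10: Cl (halogen, monovalent) → 0 H
  atom 11: N, bond orders sum to 3 (valence 3) → 0 H
  atom 12: C, bond orders sum to 4 (valence 4) → 0 H
  atom 13: O, bond orders sum to 2 (valence 2) → 0 H
  atom 14: C, bond orders sum to 1 (valence 4) → 3 H
Totals → C:9, H:9, Br:1, Cl:1, N:1, O:2.
In Hill order: C9H9BrClNO2.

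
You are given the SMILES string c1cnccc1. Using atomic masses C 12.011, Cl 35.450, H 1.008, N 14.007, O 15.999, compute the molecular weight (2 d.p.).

First, the molecular formula is C5H5N (counting implicit H from valence).
  C: 5 × 12.011 = 60.055
  H: 5 × 1.008 = 5.040
  N: 1 × 14.007 = 14.007
Sum: 5×12.011 + 5×1.008 + 1×14.007 = 79.102 → 79.10 g/mol.

79.10 g/mol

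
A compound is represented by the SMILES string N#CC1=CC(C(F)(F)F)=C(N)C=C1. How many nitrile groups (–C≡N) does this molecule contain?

1

The nitrile motif appears at heavy-atom position 2 in the SMILES.
Other groups present: 1 primary amine.
Nitrile count: 1.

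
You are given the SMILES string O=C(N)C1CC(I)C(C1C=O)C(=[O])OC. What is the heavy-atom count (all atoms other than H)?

Every atom symbol written in the SMILES (organic subset) is one heavy atom; implicit H are not written.
Heavy atoms by element → C:9, I:1, N:1, O:4.
Total: 15.

15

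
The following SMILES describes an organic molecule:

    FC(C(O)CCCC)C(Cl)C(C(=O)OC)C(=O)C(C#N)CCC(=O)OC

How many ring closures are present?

0

In SMILES, each pair of matching ring-closure digits denotes one ring-closing bond; the number of such bonds equals the number of independent rings.
Ring-closure bonds here: 0.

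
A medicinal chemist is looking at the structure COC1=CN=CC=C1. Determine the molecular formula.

C6H7NO

Walk through each heavy atom and fill implicit hydrogens from standard valence (C 4, N 3, O 2, S 2, halogen 1):
  atom 1: C, bond orders sum to 1 (valence 4) → 3 H
  atom 2: O, bond orders sum to 2 (valence 2) → 0 H
  atom 3: C, bond orders sum to 4 (valence 4) → 0 H
  atom 4: C, bond orders sum to 3 (valence 4) → 1 H
  atom 5: N, bond orders sum to 3 (valence 3) → 0 H
  atom 6: C, bond orders sum to 3 (valence 4) → 1 H
  atom 7: C, bond orders sum to 3 (valence 4) → 1 H
  atom 8: C, bond orders sum to 3 (valence 4) → 1 H
Totals → C:6, H:7, N:1, O:1.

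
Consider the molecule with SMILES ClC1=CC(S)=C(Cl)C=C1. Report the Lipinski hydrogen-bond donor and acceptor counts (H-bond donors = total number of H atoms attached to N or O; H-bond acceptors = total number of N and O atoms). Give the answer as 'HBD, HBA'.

Donors: find every N or O and count the H atoms it carries.
  (no N or O atoms present)
Lipinski HBD = 0.
Acceptors: N atoms = 0, O atoms = 0 → HBA = 0.

0, 0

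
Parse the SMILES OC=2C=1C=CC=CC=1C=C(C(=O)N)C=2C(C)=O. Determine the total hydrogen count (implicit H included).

11

Walk through each heavy atom and fill implicit hydrogens from standard valence (C 4, N 3, O 2, S 2, halogen 1):
  atom 1: O, bond orders sum to 1 (valence 2) → 1 H
  atom 2: C, bond orders sum to 4 (valence 4) → 0 H
  atom 3: C, bond orders sum to 4 (valence 4) → 0 H
  atom 4: C, bond orders sum to 3 (valence 4) → 1 H
  atom 5: C, bond orders sum to 3 (valence 4) → 1 H
  atom 6: C, bond orders sum to 3 (valence 4) → 1 H
  atom 7: C, bond orders sum to 3 (valence 4) → 1 H
  atom 8: C, bond orders sum to 4 (valence 4) → 0 H
  atom 9: C, bond orders sum to 3 (valence 4) → 1 H
  atom 10: C, bond orders sum to 4 (valence 4) → 0 H
  atom 11: C, bond orders sum to 4 (valence 4) → 0 H
  atom 12: O, bond orders sum to 2 (valence 2) → 0 H
  atom 13: N, bond orders sum to 1 (valence 3) → 2 H
  atom 14: C, bond orders sum to 4 (valence 4) → 0 H
  atom 15: C, bond orders sum to 4 (valence 4) → 0 H
  atom 16: C, bond orders sum to 1 (valence 4) → 3 H
  atom 17: O, bond orders sum to 2 (valence 2) → 0 H
Total hydrogens: 11.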